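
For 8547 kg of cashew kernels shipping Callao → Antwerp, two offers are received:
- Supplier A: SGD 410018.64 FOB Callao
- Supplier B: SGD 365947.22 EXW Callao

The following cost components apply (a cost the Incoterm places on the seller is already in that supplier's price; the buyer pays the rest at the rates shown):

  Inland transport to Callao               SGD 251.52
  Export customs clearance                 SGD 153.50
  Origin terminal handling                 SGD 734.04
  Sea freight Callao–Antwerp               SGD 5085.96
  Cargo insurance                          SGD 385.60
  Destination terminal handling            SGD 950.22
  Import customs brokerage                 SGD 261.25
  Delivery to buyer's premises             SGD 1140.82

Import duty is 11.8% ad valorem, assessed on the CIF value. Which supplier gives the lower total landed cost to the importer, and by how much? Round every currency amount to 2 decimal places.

Supplier A (FOB):
CIF value = FOB price + freight + insurance = 410018.64 + 5085.96 + 385.60 = 415490.20
Import duty = 415490.20 × 11.8% = 49027.84
Buyer bears (A): 5085.96 + 385.60 + 950.22 + 261.25 + 1140.82 = 7823.85
Landed cost (A) = invoice 410018.64 + 7823.85 + duty 49027.84 = 466870.33
Supplier B (EXW):
CIF value = EXW price + inland to port + export clearance + origin terminal + freight + insurance = 365947.22 + 251.52 + 153.50 + 734.04 + 5085.96 + 385.60 = 372557.84
Import duty = 372557.84 × 11.8% = 43961.83
Buyer bears (B): 251.52 + 153.50 + 734.04 + 5085.96 + 385.60 + 950.22 + 261.25 + 1140.82 = 8962.91
Landed cost (B) = invoice 365947.22 + 8962.91 + duty 43961.83 = 418871.96
Difference = |466870.33 − 418871.96| = 47998.37

Supplier B is cheaper by SGD 47998.37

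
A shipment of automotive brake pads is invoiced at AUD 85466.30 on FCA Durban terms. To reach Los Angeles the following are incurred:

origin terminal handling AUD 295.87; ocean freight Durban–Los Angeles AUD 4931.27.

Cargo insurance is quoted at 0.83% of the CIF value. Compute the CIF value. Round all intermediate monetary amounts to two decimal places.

CIF value: AUD 91452.50

Let C be the CIF value. C = FCA price + pre-shipment costs + freight + 0.83% × C
C − 0.83% × C = 85466.30 + 295.87 + 4931.27
0.9917 × C = 90693.44
C = 90693.44 / 0.9917 = 91452.50
Insurance premium = 0.83% × 91452.50 = 759.06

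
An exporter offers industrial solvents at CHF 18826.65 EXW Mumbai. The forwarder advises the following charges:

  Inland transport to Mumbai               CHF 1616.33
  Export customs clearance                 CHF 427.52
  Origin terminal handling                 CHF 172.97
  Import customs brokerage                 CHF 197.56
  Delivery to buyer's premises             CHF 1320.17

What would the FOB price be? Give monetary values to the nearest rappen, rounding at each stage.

FOB price: CHF 21043.47

Not relevant to the conversion: brokerage, delivery — on the buyer under both terms; not part of either seller's price.
From EXW to FOB, the seller additionally bears: inland to port, export clearance, origin terminal.
FOB price = 18826.65 + 1616.33 + 427.52 + 172.97 = 21043.47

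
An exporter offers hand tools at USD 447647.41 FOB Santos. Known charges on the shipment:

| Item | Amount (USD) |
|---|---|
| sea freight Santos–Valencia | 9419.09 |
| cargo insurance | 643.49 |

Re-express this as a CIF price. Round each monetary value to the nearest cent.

From FOB to CIF, the seller additionally bears: freight, insurance.
CIF price = 447647.41 + 9419.09 + 643.49 = 457709.99

CIF price: USD 457709.99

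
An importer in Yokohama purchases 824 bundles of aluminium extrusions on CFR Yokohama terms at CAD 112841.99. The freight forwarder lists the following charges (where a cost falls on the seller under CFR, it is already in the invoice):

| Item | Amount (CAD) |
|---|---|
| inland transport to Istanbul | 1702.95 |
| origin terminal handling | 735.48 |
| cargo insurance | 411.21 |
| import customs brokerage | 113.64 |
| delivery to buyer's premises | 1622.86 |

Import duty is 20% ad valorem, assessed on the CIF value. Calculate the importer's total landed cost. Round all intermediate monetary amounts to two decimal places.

Total landed cost: CAD 137640.34

CFR: the seller pays costs through ocean freight to the destination port, but not insurance.
Already in the invoice (seller's account under CFR): inland to port, origin terminal — exclude.
CIF value = CFR price + insurance = 112841.99 + 411.21 = 113253.20
Import duty = 113253.20 × 20% = 22650.64
Buyer bears: insurance 411.21 + brokerage 113.64 + delivery 1622.86 + duty 22650.64 = 24798.35
Landed cost = invoice 112841.99 + 24798.35 = 137640.34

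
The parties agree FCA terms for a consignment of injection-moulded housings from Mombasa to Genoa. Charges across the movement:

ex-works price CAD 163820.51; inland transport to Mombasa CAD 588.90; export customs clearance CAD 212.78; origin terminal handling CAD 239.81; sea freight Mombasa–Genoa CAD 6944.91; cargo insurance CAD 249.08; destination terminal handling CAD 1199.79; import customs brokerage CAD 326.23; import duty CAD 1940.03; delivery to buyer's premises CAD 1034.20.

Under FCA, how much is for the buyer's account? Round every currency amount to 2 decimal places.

Buyer's account: CAD 11934.05

FCA: the seller delivers export-cleared goods to the carrier; the buyer bears costs from that point.
Seller's account: goods 163820.51 + inland to port 588.90 + export clearance 212.78 = 164622.19
Buyer's account: origin terminal 239.81 + freight 6944.91 + insurance 249.08 + destination terminal 1199.79 + brokerage 326.23 + duty 1940.03 + delivery 1034.20 = 11934.05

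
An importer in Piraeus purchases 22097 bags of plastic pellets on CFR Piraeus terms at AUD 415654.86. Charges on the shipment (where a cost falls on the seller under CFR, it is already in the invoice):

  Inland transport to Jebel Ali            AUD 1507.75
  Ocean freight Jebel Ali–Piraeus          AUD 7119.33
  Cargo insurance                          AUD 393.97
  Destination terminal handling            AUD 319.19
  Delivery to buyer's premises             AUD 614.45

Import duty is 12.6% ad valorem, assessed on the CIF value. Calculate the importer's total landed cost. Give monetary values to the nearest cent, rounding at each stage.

CFR: the seller pays costs through ocean freight to the destination port, but not insurance.
Already in the invoice (seller's account under CFR): inland to port, freight — exclude.
CIF value = CFR price + insurance = 415654.86 + 393.97 = 416048.83
Import duty = 416048.83 × 12.6% = 52422.15
Buyer bears: insurance 393.97 + destination terminal 319.19 + delivery 614.45 + duty 52422.15 = 53749.76
Landed cost = invoice 415654.86 + 53749.76 = 469404.62

Total landed cost: AUD 469404.62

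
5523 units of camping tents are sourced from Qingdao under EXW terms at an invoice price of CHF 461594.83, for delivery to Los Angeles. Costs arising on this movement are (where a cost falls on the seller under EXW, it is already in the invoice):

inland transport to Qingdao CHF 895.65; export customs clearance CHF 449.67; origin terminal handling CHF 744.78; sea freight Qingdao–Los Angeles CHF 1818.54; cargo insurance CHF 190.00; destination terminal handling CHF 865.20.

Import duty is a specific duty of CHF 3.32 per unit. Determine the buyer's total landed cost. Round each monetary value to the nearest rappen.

EXW: the seller makes goods available at their premises; the buyer bears all onward costs.
CIF value = EXW price + inland to port + export clearance + origin terminal + freight + insurance = 461594.83 + 895.65 + 449.67 + 744.78 + 1818.54 + 190.00 = 465693.47
Import duty = 5523 × 3.32 = 18336.36
Buyer bears: inland to port 895.65 + export clearance 449.67 + origin terminal 744.78 + freight 1818.54 + insurance 190.00 + destination terminal 865.20 + duty 18336.36 = 23300.20
Landed cost = invoice 461594.83 + 23300.20 = 484895.03

Total landed cost: CHF 484895.03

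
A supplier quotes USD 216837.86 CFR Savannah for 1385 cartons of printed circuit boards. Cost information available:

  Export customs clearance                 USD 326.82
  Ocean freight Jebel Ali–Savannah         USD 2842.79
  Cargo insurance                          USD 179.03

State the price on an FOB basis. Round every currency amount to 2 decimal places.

Not relevant to the conversion: export clearance — on the seller under both CFR and FOB; already in the CFR price and stays in the FOB price. insurance — on the buyer under both terms; not part of either seller's price.
From CFR to FOB, the seller no longer bears: freight.
FOB price = 216837.86 − 2842.79 = 213995.07

FOB price: USD 213995.07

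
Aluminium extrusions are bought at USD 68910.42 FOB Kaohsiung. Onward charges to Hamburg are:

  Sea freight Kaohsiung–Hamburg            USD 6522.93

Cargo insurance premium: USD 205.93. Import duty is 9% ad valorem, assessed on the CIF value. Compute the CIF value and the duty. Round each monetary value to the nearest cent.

CIF = FOB price + freight + insurance
CIF = 68910.42 + 6522.93 + 205.93 = 75639.28
Import duty = 75639.28 × 9% = 6807.54

CIF value: USD 75639.28; import duty: USD 6807.54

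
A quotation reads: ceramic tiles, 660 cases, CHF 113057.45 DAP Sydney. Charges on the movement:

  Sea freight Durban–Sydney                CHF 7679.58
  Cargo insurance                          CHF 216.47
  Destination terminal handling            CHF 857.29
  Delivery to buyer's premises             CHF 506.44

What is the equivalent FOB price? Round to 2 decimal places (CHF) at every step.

FOB price: CHF 103797.67

From DAP to FOB, the seller no longer bears: freight, insurance, destination terminal, delivery.
FOB price = 113057.45 − 7679.58 − 216.47 − 857.29 − 506.44 = 103797.67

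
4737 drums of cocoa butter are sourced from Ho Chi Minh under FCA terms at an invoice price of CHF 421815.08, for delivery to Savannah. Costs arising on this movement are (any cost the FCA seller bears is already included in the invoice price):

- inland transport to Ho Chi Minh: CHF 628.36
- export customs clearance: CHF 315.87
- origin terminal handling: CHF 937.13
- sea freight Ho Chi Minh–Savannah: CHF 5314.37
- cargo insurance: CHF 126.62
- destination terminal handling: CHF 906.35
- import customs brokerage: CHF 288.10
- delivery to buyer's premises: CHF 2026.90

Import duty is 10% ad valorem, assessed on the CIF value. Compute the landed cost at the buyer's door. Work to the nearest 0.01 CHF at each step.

Total landed cost: CHF 474233.87

FCA: the seller delivers export-cleared goods to the carrier; the buyer bears costs from that point.
Already in the invoice (seller's account under FCA): inland to port, export clearance — exclude.
CIF value = FCA price + origin terminal + freight + insurance = 421815.08 + 937.13 + 5314.37 + 126.62 = 428193.20
Import duty = 428193.20 × 10% = 42819.32
Buyer bears: origin terminal 937.13 + freight 5314.37 + insurance 126.62 + destination terminal 906.35 + brokerage 288.10 + delivery 2026.90 + duty 42819.32 = 52418.79
Landed cost = invoice 421815.08 + 52418.79 = 474233.87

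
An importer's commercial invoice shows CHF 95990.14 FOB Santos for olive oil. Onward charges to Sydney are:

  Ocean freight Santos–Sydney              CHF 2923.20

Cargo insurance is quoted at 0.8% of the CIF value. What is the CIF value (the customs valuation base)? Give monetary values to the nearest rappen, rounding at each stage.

Let C be the CIF value. C = FOB price + freight + 0.8% × C
C − 0.8% × C = 95990.14 + 2923.20
0.992 × C = 98913.34
C = 98913.34 / 0.992 = 99711.03
Insurance premium = 0.8% × 99711.03 = 797.69

CIF value: CHF 99711.03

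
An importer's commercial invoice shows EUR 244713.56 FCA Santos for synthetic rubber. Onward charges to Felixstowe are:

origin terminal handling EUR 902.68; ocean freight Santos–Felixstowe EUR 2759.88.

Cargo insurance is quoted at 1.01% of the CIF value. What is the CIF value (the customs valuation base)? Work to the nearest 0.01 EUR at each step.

Let C be the CIF value. C = FCA price + pre-shipment costs + freight + 1.01% × C
C − 1.01% × C = 244713.56 + 902.68 + 2759.88
0.9899 × C = 248376.12
C = 248376.12 / 0.9899 = 250910.31
Insurance premium = 1.01% × 250910.31 = 2534.19

CIF value: EUR 250910.31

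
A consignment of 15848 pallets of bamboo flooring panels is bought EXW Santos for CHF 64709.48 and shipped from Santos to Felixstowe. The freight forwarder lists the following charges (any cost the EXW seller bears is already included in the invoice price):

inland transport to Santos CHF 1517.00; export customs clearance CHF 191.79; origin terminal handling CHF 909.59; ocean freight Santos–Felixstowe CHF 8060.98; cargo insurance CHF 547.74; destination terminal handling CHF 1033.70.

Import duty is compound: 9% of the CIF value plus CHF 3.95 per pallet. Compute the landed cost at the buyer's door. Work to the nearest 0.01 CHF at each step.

Total landed cost: CHF 146404.17

EXW: the seller makes goods available at their premises; the buyer bears all onward costs.
CIF value = EXW price + inland to port + export clearance + origin terminal + freight + insurance = 64709.48 + 1517.00 + 191.79 + 909.59 + 8060.98 + 547.74 = 75936.58
Ad valorem component: 75936.58 × 9% = 6834.29
Specific component: 15848 × 3.95 = 62599.60
Import duty = 6834.29 + 62599.60 = 69433.89
Buyer bears: inland to port 1517.00 + export clearance 191.79 + origin terminal 909.59 + freight 8060.98 + insurance 547.74 + destination terminal 1033.70 + duty 69433.89 = 81694.69
Landed cost = invoice 64709.48 + 81694.69 = 146404.17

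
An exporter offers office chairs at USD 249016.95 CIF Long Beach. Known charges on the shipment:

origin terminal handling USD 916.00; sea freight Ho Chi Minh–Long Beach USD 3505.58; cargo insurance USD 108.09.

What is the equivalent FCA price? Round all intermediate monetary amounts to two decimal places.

FCA price: USD 244487.28

From CIF to FCA, the seller no longer bears: origin terminal, freight, insurance.
FCA price = 249016.95 − 916.00 − 3505.58 − 108.09 = 244487.28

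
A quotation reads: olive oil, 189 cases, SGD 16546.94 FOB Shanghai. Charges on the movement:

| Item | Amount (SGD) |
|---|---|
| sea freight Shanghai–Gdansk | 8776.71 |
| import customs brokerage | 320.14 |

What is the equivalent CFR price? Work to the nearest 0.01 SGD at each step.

Not relevant to the conversion: brokerage — on the buyer under both terms; not part of either seller's price.
From FOB to CFR, the seller additionally bears: freight.
CFR price = 16546.94 + 8776.71 = 25323.65

CFR price: SGD 25323.65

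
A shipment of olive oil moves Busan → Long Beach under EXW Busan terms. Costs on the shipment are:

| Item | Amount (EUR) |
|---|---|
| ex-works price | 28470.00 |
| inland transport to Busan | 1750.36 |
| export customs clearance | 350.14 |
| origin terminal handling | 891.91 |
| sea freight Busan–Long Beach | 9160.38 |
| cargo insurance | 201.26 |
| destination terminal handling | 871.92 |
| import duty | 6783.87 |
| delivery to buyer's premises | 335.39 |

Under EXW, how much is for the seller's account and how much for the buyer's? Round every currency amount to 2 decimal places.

Seller: EUR 28470.00; buyer: EUR 20345.23

EXW: the seller makes goods available at their premises; the buyer bears all onward costs.
Seller's account: goods 28470.00 = 28470.00
Buyer's account: inland to port 1750.36 + export clearance 350.14 + origin terminal 891.91 + freight 9160.38 + insurance 201.26 + destination terminal 871.92 + duty 6783.87 + delivery 335.39 = 20345.23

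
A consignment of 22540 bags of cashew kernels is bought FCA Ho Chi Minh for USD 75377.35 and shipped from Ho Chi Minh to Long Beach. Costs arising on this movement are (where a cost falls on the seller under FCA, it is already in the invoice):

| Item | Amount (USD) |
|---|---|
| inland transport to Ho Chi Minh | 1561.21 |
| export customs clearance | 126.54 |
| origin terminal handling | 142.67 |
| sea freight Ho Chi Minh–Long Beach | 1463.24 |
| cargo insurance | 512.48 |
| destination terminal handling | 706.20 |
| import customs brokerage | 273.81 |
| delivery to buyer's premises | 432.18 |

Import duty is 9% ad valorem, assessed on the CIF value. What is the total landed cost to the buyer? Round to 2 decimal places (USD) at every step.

FCA: the seller delivers export-cleared goods to the carrier; the buyer bears costs from that point.
Already in the invoice (seller's account under FCA): inland to port, export clearance — exclude.
CIF value = FCA price + origin terminal + freight + insurance = 75377.35 + 142.67 + 1463.24 + 512.48 = 77495.74
Import duty = 77495.74 × 9% = 6974.62
Buyer bears: origin terminal 142.67 + freight 1463.24 + insurance 512.48 + destination terminal 706.20 + brokerage 273.81 + delivery 432.18 + duty 6974.62 = 10505.20
Landed cost = invoice 75377.35 + 10505.20 = 85882.55

Total landed cost: USD 85882.55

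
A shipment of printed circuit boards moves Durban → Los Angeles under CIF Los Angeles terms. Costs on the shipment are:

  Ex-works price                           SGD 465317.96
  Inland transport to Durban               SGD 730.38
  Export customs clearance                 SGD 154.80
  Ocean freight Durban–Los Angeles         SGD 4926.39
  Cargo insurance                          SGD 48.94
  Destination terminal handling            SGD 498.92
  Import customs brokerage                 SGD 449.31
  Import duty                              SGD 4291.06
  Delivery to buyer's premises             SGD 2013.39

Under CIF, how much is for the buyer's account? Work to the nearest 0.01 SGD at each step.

Buyer's account: SGD 7252.68

CIF: the seller pays costs through ocean freight and marine insurance to the destination port.
Seller's account: goods 465317.96 + inland to port 730.38 + export clearance 154.80 + freight 4926.39 + insurance 48.94 = 471178.47
Buyer's account: destination terminal 498.92 + brokerage 449.31 + duty 4291.06 + delivery 2013.39 = 7252.68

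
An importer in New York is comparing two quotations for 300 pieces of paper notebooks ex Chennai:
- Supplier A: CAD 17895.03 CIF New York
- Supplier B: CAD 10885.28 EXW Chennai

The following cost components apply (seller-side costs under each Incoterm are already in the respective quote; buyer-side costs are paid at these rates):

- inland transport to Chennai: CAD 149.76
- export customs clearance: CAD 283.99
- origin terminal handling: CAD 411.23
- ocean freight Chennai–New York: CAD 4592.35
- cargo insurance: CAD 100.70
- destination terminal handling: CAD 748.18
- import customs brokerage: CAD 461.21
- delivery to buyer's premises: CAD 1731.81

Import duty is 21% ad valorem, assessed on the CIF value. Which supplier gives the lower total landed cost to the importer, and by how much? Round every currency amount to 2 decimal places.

Supplier B is cheaper by CAD 1780.78

Supplier A (CIF):
The CIF price already equals the CIF value: 17895.03
Import duty = 17895.03 × 21% = 3757.96
Buyer bears (A): 748.18 + 461.21 + 1731.81 = 2941.20
Landed cost (A) = invoice 17895.03 + 2941.20 + duty 3757.96 = 24594.19
Supplier B (EXW):
CIF value = EXW price + inland to port + export clearance + origin terminal + freight + insurance = 10885.28 + 149.76 + 283.99 + 411.23 + 4592.35 + 100.70 = 16423.31
Import duty = 16423.31 × 21% = 3448.90
Buyer bears (B): 149.76 + 283.99 + 411.23 + 4592.35 + 100.70 + 748.18 + 461.21 + 1731.81 = 8479.23
Landed cost (B) = invoice 10885.28 + 8479.23 + duty 3448.90 = 22813.41
Difference = |24594.19 − 22813.41| = 1780.78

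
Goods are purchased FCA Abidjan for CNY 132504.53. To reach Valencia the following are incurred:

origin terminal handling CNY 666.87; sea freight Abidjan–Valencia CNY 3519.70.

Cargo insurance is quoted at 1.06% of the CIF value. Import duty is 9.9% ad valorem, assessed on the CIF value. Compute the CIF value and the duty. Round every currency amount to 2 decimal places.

Let C be the CIF value. C = FCA price + pre-shipment costs + freight + 1.06% × C
C − 1.06% × C = 132504.53 + 666.87 + 3519.70
0.9894 × C = 136691.10
C = 136691.10 / 0.9894 = 138155.55
Insurance premium = 1.06% × 138155.55 = 1464.45
Import duty = 138155.55 × 9.9% = 13677.40

CIF value: CNY 138155.55; import duty: CNY 13677.40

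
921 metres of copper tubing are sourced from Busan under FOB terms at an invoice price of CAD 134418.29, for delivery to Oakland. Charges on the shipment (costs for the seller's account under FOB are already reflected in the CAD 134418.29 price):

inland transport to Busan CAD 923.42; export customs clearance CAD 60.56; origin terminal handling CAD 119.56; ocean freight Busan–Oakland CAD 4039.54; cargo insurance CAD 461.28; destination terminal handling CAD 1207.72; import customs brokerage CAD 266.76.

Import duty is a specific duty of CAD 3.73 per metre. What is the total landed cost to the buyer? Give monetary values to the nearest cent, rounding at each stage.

FOB: the seller bears costs until goods are on board at the origin port; the buyer bears freight, insurance and all costs thereafter.
Already in the invoice (seller's account under FOB): inland to port, export clearance, origin terminal — exclude.
CIF value = FOB price + freight + insurance = 134418.29 + 4039.54 + 461.28 = 138919.11
Import duty = 921 × 3.73 = 3435.33
Buyer bears: freight 4039.54 + insurance 461.28 + destination terminal 1207.72 + brokerage 266.76 + duty 3435.33 = 9410.63
Landed cost = invoice 134418.29 + 9410.63 = 143828.92

Total landed cost: CAD 143828.92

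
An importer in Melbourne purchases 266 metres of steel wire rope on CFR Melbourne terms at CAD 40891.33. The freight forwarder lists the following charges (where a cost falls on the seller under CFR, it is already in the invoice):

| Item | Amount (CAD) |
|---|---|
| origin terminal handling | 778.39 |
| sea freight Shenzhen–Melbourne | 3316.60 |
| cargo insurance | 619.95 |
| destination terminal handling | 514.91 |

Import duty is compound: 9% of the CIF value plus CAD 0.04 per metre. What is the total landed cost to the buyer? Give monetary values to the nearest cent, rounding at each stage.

CFR: the seller pays costs through ocean freight to the destination port, but not insurance.
Already in the invoice (seller's account under CFR): origin terminal, freight — exclude.
CIF value = CFR price + insurance = 40891.33 + 619.95 = 41511.28
Ad valorem component: 41511.28 × 9% = 3736.02
Specific component: 266 × 0.04 = 10.64
Import duty = 3736.02 + 10.64 = 3746.66
Buyer bears: insurance 619.95 + destination terminal 514.91 + duty 3746.66 = 4881.52
Landed cost = invoice 40891.33 + 4881.52 = 45772.85

Total landed cost: CAD 45772.85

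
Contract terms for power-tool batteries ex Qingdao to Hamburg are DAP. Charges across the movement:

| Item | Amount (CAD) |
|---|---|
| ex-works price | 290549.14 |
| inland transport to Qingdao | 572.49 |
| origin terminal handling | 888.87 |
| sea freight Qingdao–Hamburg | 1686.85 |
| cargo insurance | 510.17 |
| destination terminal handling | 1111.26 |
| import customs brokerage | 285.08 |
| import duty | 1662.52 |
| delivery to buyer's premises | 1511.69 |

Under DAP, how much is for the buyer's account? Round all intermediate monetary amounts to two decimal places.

Buyer's account: CAD 1947.60

DAP: the seller bears all costs to the named destination except import duty and clearance.
Seller's account: goods 290549.14 + inland to port 572.49 + origin terminal 888.87 + freight 1686.85 + insurance 510.17 + destination terminal 1111.26 + delivery 1511.69 = 296830.47
Buyer's account: brokerage 285.08 + duty 1662.52 = 1947.60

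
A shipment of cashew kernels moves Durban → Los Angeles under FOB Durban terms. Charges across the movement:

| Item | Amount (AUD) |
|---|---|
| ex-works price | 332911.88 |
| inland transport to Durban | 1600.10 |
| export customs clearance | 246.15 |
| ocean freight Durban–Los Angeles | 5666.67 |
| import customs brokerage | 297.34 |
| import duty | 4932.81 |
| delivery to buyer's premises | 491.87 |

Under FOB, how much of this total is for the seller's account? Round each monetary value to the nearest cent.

Seller's account: AUD 334758.13

FOB: the seller bears costs until goods are on board at the origin port; the buyer bears freight, insurance and all costs thereafter.
Seller's account: goods 332911.88 + inland to port 1600.10 + export clearance 246.15 = 334758.13
Buyer's account: freight 5666.67 + brokerage 297.34 + duty 4932.81 + delivery 491.87 = 11388.69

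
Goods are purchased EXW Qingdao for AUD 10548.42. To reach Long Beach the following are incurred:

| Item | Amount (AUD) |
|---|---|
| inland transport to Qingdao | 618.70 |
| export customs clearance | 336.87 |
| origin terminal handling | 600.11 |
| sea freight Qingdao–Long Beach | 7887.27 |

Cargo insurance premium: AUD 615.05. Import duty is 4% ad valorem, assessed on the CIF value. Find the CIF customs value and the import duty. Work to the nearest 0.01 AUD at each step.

CIF value: AUD 20606.42; import duty: AUD 824.26

CIF = EXW price + pre-shipment costs + freight + insurance
CIF = 10548.42 + 618.70 + 336.87 + 600.11 + 7887.27 + 615.05 = 20606.42
Import duty = 20606.42 × 4% = 824.26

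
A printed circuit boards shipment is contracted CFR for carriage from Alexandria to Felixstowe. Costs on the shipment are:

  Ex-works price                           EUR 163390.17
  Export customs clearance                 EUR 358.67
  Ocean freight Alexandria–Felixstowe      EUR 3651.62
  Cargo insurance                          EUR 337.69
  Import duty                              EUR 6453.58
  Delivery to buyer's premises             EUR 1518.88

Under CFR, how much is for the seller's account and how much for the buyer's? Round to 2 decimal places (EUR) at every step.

Seller: EUR 167400.46; buyer: EUR 8310.15

CFR: the seller pays costs through ocean freight to the destination port, but not insurance.
Seller's account: goods 163390.17 + export clearance 358.67 + freight 3651.62 = 167400.46
Buyer's account: insurance 337.69 + duty 6453.58 + delivery 1518.88 = 8310.15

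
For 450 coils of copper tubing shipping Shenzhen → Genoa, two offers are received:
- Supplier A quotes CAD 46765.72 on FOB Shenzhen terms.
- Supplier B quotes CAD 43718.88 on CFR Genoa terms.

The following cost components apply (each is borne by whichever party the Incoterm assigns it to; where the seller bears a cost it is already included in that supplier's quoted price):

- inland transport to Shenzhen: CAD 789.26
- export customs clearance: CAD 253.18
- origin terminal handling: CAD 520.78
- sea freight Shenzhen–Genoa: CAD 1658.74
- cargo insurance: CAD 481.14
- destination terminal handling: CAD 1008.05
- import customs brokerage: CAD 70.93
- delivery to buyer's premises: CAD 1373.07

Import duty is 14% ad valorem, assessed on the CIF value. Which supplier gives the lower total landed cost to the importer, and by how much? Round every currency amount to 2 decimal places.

Supplier A (FOB):
CIF value = FOB price + freight + insurance = 46765.72 + 1658.74 + 481.14 = 48905.60
Import duty = 48905.60 × 14% = 6846.78
Buyer bears (A): 1658.74 + 481.14 + 1008.05 + 70.93 + 1373.07 = 4591.93
Landed cost (A) = invoice 46765.72 + 4591.93 + duty 6846.78 = 58204.43
Supplier B (CFR):
CIF value = CFR price + insurance = 43718.88 + 481.14 = 44200.02
Import duty = 44200.02 × 14% = 6188.00
Buyer bears (B): 481.14 + 1008.05 + 70.93 + 1373.07 = 2933.19
Landed cost (B) = invoice 43718.88 + 2933.19 + duty 6188.00 = 52840.07
Difference = |58204.43 − 52840.07| = 5364.36

Supplier B is cheaper by CAD 5364.36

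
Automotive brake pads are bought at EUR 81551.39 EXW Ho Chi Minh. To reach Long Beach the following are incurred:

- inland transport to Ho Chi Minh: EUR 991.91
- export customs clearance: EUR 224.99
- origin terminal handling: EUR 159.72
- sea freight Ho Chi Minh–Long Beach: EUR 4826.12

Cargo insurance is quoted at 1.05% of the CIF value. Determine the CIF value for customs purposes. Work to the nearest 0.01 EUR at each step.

Let C be the CIF value. C = EXW price + pre-shipment costs + freight + 1.05% × C
C − 1.05% × C = 81551.39 + 991.91 + 224.99 + 159.72 + 4826.12
0.9895 × C = 87754.13
C = 87754.13 / 0.9895 = 88685.33
Insurance premium = 1.05% × 88685.33 = 931.20

CIF value: EUR 88685.33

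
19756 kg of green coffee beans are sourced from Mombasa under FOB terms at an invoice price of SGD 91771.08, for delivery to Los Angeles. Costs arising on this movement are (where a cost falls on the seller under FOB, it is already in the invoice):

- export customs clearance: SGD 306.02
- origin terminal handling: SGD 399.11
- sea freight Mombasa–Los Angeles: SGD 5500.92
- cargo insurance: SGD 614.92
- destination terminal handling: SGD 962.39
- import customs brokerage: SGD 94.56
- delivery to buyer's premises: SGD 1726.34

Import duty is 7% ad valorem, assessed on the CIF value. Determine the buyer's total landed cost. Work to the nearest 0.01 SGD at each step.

Total landed cost: SGD 107522.29

FOB: the seller bears costs until goods are on board at the origin port; the buyer bears freight, insurance and all costs thereafter.
Already in the invoice (seller's account under FOB): export clearance, origin terminal — exclude.
CIF value = FOB price + freight + insurance = 91771.08 + 5500.92 + 614.92 = 97886.92
Import duty = 97886.92 × 7% = 6852.08
Buyer bears: freight 5500.92 + insurance 614.92 + destination terminal 962.39 + brokerage 94.56 + delivery 1726.34 + duty 6852.08 = 15751.21
Landed cost = invoice 91771.08 + 15751.21 = 107522.29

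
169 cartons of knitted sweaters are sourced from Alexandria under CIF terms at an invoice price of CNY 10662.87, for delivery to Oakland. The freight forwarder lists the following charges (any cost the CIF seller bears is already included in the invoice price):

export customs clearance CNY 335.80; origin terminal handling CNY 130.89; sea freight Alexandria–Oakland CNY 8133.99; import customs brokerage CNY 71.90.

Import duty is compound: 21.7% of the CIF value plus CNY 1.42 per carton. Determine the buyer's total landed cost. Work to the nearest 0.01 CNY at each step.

Total landed cost: CNY 13288.59

CIF: the seller pays costs through ocean freight and marine insurance to the destination port.
Already in the invoice (seller's account under CIF): export clearance, origin terminal, freight — exclude.
The CIF price already equals the CIF value: 10662.87
Ad valorem component: 10662.87 × 21.7% = 2313.84
Specific component: 169 × 1.42 = 239.98
Import duty = 2313.84 + 239.98 = 2553.82
Buyer bears: brokerage 71.90 + duty 2553.82 = 2625.72
Landed cost = invoice 10662.87 + 2625.72 = 13288.59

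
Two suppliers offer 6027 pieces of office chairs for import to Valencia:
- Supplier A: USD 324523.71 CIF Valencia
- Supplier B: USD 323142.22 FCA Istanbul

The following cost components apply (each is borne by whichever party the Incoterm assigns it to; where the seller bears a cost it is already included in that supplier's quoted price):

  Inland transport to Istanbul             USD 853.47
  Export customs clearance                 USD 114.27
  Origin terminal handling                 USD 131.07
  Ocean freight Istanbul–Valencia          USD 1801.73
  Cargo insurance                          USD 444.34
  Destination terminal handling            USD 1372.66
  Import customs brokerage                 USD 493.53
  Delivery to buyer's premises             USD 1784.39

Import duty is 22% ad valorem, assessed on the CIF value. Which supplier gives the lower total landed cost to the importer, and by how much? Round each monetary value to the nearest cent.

Supplier A (CIF):
The CIF price already equals the CIF value: 324523.71
Import duty = 324523.71 × 22% = 71395.22
Buyer bears (A): 1372.66 + 493.53 + 1784.39 = 3650.58
Landed cost (A) = invoice 324523.71 + 3650.58 + duty 71395.22 = 399569.51
Supplier B (FCA):
CIF value = FCA price + origin terminal + freight + insurance = 323142.22 + 131.07 + 1801.73 + 444.34 = 325519.36
Import duty = 325519.36 × 22% = 71614.26
Buyer bears (B): 131.07 + 1801.73 + 444.34 + 1372.66 + 493.53 + 1784.39 = 6027.72
Landed cost (B) = invoice 323142.22 + 6027.72 + duty 71614.26 = 400784.20
Difference = |399569.51 − 400784.20| = 1214.69

Supplier A is cheaper by USD 1214.69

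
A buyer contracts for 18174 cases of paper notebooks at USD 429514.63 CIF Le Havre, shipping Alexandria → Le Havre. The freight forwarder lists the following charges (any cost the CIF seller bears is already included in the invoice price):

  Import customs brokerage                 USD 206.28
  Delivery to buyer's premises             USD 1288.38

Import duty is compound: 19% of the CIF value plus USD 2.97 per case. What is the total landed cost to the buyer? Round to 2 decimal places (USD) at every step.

Total landed cost: USD 566593.85

CIF: the seller pays costs through ocean freight and marine insurance to the destination port.
The CIF price already equals the CIF value: 429514.63
Ad valorem component: 429514.63 × 19% = 81607.78
Specific component: 18174 × 2.97 = 53976.78
Import duty = 81607.78 + 53976.78 = 135584.56
Buyer bears: brokerage 206.28 + delivery 1288.38 + duty 135584.56 = 137079.22
Landed cost = invoice 429514.63 + 137079.22 = 566593.85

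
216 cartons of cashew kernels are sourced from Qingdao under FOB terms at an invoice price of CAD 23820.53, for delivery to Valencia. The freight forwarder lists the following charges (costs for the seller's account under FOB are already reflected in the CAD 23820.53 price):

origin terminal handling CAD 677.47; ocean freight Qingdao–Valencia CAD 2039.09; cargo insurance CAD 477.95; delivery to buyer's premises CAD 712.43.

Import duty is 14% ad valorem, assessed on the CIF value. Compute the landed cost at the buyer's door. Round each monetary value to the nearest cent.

Total landed cost: CAD 30737.26

FOB: the seller bears costs until goods are on board at the origin port; the buyer bears freight, insurance and all costs thereafter.
Already in the invoice (seller's account under FOB): origin terminal — exclude.
CIF value = FOB price + freight + insurance = 23820.53 + 2039.09 + 477.95 = 26337.57
Import duty = 26337.57 × 14% = 3687.26
Buyer bears: freight 2039.09 + insurance 477.95 + delivery 712.43 + duty 3687.26 = 6916.73
Landed cost = invoice 23820.53 + 6916.73 = 30737.26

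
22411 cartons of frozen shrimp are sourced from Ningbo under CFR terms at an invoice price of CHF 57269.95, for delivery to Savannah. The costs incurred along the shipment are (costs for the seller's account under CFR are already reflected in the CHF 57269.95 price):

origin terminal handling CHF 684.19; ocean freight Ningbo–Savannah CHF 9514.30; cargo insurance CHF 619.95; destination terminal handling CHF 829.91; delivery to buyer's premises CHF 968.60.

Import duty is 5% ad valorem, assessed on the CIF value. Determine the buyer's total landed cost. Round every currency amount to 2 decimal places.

Total landed cost: CHF 62582.91

CFR: the seller pays costs through ocean freight to the destination port, but not insurance.
Already in the invoice (seller's account under CFR): origin terminal, freight — exclude.
CIF value = CFR price + insurance = 57269.95 + 619.95 = 57889.90
Import duty = 57889.90 × 5% = 2894.50
Buyer bears: insurance 619.95 + destination terminal 829.91 + delivery 968.60 + duty 2894.50 = 5312.96
Landed cost = invoice 57269.95 + 5312.96 = 62582.91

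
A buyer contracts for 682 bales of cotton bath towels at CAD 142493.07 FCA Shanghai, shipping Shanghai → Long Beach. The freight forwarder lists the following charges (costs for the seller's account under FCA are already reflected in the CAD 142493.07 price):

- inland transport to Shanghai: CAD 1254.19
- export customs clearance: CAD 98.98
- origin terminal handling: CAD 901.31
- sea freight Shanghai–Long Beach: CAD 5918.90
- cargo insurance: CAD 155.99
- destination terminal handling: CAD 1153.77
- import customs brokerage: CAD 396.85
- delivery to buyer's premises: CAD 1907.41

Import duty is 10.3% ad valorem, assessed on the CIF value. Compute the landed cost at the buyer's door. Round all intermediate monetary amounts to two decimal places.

FCA: the seller delivers export-cleared goods to the carrier; the buyer bears costs from that point.
Already in the invoice (seller's account under FCA): inland to port, export clearance — exclude.
CIF value = FCA price + origin terminal + freight + insurance = 142493.07 + 901.31 + 5918.90 + 155.99 = 149469.27
Import duty = 149469.27 × 10.3% = 15395.33
Buyer bears: origin terminal 901.31 + freight 5918.90 + insurance 155.99 + destination terminal 1153.77 + brokerage 396.85 + delivery 1907.41 + duty 15395.33 = 25829.56
Landed cost = invoice 142493.07 + 25829.56 = 168322.63

Total landed cost: CAD 168322.63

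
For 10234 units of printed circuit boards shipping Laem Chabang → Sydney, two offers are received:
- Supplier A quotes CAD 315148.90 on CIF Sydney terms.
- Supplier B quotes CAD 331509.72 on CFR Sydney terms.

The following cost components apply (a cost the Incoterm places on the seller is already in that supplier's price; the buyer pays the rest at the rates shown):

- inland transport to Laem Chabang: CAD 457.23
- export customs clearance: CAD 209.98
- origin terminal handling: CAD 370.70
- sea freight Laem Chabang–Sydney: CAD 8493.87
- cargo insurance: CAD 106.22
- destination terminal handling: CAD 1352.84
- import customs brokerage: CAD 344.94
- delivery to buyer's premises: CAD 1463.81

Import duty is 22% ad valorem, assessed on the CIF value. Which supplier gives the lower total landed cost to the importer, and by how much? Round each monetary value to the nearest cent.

Supplier A is cheaper by CAD 20089.79

Supplier A (CIF):
The CIF price already equals the CIF value: 315148.90
Import duty = 315148.90 × 22% = 69332.76
Buyer bears (A): 1352.84 + 344.94 + 1463.81 = 3161.59
Landed cost (A) = invoice 315148.90 + 3161.59 + duty 69332.76 = 387643.25
Supplier B (CFR):
CIF value = CFR price + insurance = 331509.72 + 106.22 = 331615.94
Import duty = 331615.94 × 22% = 72955.51
Buyer bears (B): 106.22 + 1352.84 + 344.94 + 1463.81 = 3267.81
Landed cost (B) = invoice 331509.72 + 3267.81 + duty 72955.51 = 407733.04
Difference = |387643.25 − 407733.04| = 20089.79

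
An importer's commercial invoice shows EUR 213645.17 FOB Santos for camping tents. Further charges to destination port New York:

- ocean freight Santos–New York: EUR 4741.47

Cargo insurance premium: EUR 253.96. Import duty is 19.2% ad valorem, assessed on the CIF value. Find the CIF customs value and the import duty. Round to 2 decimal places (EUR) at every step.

CIF value: EUR 218640.60; import duty: EUR 41979.00

CIF = FOB price + freight + insurance
CIF = 213645.17 + 4741.47 + 253.96 = 218640.60
Import duty = 218640.60 × 19.2% = 41979.00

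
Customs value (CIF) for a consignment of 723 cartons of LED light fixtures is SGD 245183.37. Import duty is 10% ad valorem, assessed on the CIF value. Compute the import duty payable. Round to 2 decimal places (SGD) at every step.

Import duty: SGD 24518.34

Import duty = 245183.37 × 10% = 24518.34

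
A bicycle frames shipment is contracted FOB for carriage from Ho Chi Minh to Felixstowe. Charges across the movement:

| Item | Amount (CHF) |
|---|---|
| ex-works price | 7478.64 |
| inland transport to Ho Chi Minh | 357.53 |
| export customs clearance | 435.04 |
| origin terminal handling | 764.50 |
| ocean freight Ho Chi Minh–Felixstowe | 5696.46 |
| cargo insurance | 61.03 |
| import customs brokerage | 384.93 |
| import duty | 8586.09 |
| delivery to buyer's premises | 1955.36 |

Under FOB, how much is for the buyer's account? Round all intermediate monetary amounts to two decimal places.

FOB: the seller bears costs until goods are on board at the origin port; the buyer bears freight, insurance and all costs thereafter.
Seller's account: goods 7478.64 + inland to port 357.53 + export clearance 435.04 + origin terminal 764.50 = 9035.71
Buyer's account: freight 5696.46 + insurance 61.03 + brokerage 384.93 + duty 8586.09 + delivery 1955.36 = 16683.87

Buyer's account: CHF 16683.87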